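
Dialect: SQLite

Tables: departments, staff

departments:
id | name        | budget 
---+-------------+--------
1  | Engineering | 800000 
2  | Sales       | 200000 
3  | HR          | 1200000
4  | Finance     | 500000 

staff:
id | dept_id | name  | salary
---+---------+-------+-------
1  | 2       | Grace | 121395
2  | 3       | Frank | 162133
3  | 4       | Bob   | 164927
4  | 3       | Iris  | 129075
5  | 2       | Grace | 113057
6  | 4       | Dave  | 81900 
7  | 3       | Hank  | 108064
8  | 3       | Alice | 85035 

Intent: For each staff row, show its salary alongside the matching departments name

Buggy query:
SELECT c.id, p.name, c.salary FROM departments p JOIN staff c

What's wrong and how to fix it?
Bug: Missing join condition: each staff row is matched to all departments rows instead of just its own

Fix: Add ON c.dept_id = p.id to the JOIN

Corrected query:
SELECT c.id, p.name, c.salary FROM departments p JOIN staff c ON c.dept_id = p.id

Result:
id | name    | salary
---+---------+-------
1  | Sales   | 121395
2  | HR      | 162133
3  | Finance | 164927
4  | HR      | 129075
5  | Sales   | 113057
6  | Finance | 81900 
7  | HR      | 108064
8  | HR      | 85035 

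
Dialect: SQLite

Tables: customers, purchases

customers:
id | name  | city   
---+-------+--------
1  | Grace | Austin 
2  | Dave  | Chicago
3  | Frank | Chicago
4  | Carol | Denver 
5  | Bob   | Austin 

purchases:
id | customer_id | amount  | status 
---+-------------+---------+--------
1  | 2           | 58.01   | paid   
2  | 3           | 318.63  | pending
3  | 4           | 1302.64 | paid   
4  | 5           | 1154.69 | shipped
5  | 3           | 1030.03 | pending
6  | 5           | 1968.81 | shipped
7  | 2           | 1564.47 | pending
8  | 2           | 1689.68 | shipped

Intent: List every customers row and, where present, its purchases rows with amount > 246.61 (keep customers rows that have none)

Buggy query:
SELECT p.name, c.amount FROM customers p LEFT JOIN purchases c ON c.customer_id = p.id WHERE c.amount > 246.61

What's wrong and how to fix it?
Bug: A WHERE condition on the right-hand table after LEFT JOIN drops unmatched parents

Fix: Put 'c.amount > 246.61' in the JOIN's ON clause instead of WHERE

Corrected query:
SELECT p.name, c.amount FROM customers p LEFT JOIN purchases c ON c.customer_id = p.id AND c.amount > 246.61

Result:
name  | amount 
------+--------
Grace | NULL   
Dave  | 1564.47
Dave  | 1689.68
Frank | 318.63 
Frank | 1030.03
Carol | 1302.64
Bob   | 1154.69
Bob   | 1968.81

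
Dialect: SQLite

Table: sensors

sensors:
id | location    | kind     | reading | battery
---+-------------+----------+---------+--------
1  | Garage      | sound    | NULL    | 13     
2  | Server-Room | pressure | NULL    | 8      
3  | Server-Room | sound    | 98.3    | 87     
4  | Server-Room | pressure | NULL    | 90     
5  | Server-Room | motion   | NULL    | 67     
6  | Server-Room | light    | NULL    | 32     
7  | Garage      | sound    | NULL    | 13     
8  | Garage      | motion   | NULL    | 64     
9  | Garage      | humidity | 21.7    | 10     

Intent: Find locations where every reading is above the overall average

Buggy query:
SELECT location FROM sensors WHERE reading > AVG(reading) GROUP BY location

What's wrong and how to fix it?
Bug: AVG() is an aggregate; it can't sit directly in WHERE

Fix: Use a subquery for AVG and a HAVING MIN(...) filter so the condition holds for every row in the group

Corrected query:
SELECT location FROM sensors GROUP BY location HAVING MIN(reading) > (SELECT AVG(reading) FROM sensors)

Result:
location   
-----------
Server-Room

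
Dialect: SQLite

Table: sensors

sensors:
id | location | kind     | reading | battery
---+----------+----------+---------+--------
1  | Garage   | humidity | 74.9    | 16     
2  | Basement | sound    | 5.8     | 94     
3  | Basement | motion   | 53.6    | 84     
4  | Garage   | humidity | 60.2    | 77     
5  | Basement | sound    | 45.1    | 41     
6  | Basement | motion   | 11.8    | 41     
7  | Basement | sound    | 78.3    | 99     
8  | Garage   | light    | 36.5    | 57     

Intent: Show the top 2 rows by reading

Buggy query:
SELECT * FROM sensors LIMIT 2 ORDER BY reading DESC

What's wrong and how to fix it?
Bug: ORDER BY cannot follow LIMIT; LIMIT is the final clause

Fix: Swap the clauses: ORDER BY first, then LIMIT

Corrected query:
SELECT * FROM sensors ORDER BY reading DESC LIMIT 2

Result:
id | location | kind     | reading | battery
---+----------+----------+---------+--------
7  | Basement | sound    | 78.3    | 99     
1  | Garage   | humidity | 74.9    | 16     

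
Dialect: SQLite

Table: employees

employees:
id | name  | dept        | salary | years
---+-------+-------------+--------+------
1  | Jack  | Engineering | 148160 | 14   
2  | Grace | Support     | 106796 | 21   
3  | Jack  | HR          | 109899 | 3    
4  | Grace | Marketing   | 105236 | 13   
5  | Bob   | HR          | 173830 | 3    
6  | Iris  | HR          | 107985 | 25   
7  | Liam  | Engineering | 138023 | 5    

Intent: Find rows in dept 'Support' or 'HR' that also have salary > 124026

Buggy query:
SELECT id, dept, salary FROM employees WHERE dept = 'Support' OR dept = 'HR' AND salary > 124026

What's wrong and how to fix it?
Bug: AND binds tighter than OR, so this parses as dept = 'Support' OR (dept = 'HR' AND salary > 124026)

Fix: Add parentheses around the OR so the AND applies to both alternatives

Corrected query:
SELECT id, dept, salary FROM employees WHERE (dept = 'Support' OR dept = 'HR') AND salary > 124026

Result:
id | dept | salary
---+------+-------
5  | HR   | 173830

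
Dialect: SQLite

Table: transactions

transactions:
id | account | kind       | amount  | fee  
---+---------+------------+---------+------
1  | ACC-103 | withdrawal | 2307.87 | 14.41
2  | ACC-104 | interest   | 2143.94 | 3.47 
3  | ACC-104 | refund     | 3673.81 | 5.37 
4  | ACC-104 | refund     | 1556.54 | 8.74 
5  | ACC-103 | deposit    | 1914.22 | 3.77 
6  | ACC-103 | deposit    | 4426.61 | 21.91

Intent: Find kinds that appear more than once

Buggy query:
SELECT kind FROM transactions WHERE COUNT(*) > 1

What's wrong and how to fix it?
Bug: COUNT(*) is an aggregate and cannot be used in WHERE

Fix: Group first, then use HAVING for the count condition

Corrected query:
SELECT kind FROM transactions GROUP BY kind HAVING COUNT(*) > 1

Result:
kind   
-------
deposit
refund 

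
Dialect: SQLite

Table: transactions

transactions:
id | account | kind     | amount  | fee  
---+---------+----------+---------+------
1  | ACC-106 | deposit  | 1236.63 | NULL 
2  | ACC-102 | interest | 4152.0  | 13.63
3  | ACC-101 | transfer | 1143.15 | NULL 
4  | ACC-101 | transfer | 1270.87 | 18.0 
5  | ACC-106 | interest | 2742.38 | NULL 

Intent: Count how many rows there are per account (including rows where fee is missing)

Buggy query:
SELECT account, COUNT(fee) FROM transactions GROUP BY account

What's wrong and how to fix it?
Bug: COUNT(fee) skips NULLs, so groups with missing fee are undercounted

Fix: Replace COUNT(fee) with COUNT(*)

Corrected query:
SELECT account, COUNT(*) FROM transactions GROUP BY account

Result:
account | COUNT(*)
--------+---------
ACC-101 | 2       
ACC-102 | 1       
ACC-106 | 2       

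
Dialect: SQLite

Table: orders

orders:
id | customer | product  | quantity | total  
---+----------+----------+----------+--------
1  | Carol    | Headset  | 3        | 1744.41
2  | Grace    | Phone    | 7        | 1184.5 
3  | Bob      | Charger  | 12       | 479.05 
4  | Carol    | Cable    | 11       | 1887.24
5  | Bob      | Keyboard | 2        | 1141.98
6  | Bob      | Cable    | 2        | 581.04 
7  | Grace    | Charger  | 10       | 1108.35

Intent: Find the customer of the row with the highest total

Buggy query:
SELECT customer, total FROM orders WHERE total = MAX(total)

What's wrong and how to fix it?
Bug: WHERE is evaluated per row; an aggregate over the whole table isn't defined there

Fix: Use a subquery: WHERE total = (SELECT MAX(total) FROM orders)

Corrected query:
SELECT customer, total FROM orders WHERE total = (SELECT MAX(total) FROM orders)

Result:
customer | total  
---------+--------
Carol    | 1887.24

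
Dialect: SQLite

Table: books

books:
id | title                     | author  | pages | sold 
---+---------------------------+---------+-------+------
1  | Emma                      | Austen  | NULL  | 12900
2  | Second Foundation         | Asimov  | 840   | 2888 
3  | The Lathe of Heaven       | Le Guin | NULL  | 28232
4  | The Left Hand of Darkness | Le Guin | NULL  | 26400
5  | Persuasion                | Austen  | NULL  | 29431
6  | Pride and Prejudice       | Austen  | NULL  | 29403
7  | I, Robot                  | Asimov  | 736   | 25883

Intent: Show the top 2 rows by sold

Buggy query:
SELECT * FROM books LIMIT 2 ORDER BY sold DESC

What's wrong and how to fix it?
Bug: LIMIT must come after ORDER BY

Fix: Sort with ORDER BY, then apply LIMIT

Corrected query:
SELECT * FROM books ORDER BY sold DESC LIMIT 2

Result:
id | title               | author | pages | sold 
---+---------------------+--------+-------+------
5  | Persuasion          | Austen | NULL  | 29431
6  | Pride and Prejudice | Austen | NULL  | 29403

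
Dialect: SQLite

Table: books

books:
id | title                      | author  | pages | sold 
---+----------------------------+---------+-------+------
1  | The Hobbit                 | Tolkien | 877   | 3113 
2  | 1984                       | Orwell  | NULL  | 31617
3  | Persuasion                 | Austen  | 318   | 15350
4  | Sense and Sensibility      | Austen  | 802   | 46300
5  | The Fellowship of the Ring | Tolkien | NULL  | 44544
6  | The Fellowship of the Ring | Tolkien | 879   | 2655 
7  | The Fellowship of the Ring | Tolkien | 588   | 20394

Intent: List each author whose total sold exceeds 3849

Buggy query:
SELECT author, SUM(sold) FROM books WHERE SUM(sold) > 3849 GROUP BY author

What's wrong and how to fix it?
Bug: SUM(sold) is an aggregate, but WHERE filters rows before aggregation

Fix: Move the aggregate condition to a HAVING clause

Corrected query:
SELECT author, SUM(sold) FROM books GROUP BY author HAVING SUM(sold) > 3849

Result:
author  | SUM(sold)
--------+----------
Austen  | 61650    
Orwell  | 31617    
Tolkien | 70706    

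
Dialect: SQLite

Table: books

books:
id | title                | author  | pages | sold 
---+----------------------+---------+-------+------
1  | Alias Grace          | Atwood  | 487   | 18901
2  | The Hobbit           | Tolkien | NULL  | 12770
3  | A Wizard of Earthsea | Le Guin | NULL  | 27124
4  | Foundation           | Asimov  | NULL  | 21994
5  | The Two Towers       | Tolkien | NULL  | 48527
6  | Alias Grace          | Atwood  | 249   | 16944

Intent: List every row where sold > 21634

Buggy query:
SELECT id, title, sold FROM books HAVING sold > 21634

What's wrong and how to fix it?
Bug: HAVING filters the output of aggregation, but this query has no GROUP BY and no aggregate functions, so SQLite rejects it (HAVING clause on a non-aggregate query); the condition here is per row

Fix: Use WHERE for row-level filtering

Corrected query:
SELECT id, title, sold FROM books WHERE sold > 21634

Result:
id | title                | sold 
---+----------------------+------
3  | A Wizard of Earthsea | 27124
4  | Foundation           | 21994
5  | The Two Towers       | 48527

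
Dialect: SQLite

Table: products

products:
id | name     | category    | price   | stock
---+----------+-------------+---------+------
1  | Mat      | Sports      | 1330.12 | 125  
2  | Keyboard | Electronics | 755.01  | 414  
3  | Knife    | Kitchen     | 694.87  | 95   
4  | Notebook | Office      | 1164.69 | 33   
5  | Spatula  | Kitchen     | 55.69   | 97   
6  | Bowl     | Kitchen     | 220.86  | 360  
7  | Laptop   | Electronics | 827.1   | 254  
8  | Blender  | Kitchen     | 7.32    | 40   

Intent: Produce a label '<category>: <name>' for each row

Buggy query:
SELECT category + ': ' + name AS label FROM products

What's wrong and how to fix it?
Bug: '+' is numeric addition; on text columns SQLite converts them to 0 instead of concatenating

Fix: Replace + with || to concatenate text

Corrected query:
SELECT category || ': ' || name AS label FROM products

Result:
label                
---------------------
Sports: Mat          
Electronics: Keyboard
Kitchen: Knife       
Office: Notebook     
Kitchen: Spatula     
Kitchen: Bowl        
Electronics: Laptop  
Kitchen: Blender     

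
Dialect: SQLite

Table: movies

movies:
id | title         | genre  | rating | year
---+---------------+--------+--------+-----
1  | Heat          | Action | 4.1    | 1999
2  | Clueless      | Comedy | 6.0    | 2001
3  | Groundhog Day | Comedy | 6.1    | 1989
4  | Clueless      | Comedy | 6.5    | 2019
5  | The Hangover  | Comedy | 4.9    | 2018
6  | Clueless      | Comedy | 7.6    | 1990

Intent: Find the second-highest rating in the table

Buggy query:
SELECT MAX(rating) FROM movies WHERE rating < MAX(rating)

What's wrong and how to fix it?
Bug: The inner MAX is an aggregate inside WHERE, which is not allowed

Fix: Compute the overall MAX in a subquery, then take MAX of rows below it

Corrected query:
SELECT MAX(rating) FROM movies WHERE rating < (SELECT MAX(rating) FROM movies)

Result:
MAX(rating)
-----------
6.5        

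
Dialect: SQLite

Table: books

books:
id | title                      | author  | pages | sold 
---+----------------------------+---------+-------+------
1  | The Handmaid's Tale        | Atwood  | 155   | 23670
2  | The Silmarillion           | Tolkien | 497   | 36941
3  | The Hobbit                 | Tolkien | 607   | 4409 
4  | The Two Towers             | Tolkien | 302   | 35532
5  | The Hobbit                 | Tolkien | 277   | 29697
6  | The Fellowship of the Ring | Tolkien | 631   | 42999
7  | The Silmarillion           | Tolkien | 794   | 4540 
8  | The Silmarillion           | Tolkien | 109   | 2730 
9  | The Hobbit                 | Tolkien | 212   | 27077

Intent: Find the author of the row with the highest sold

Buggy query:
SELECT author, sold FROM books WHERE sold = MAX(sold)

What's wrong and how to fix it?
Bug: MAX(sold) is an aggregate and cannot be used directly in WHERE

Fix: Use a subquery: WHERE sold = (SELECT MAX(sold) FROM books)

Corrected query:
SELECT author, sold FROM books WHERE sold = (SELECT MAX(sold) FROM books)

Result:
author  | sold 
--------+------
Tolkien | 42999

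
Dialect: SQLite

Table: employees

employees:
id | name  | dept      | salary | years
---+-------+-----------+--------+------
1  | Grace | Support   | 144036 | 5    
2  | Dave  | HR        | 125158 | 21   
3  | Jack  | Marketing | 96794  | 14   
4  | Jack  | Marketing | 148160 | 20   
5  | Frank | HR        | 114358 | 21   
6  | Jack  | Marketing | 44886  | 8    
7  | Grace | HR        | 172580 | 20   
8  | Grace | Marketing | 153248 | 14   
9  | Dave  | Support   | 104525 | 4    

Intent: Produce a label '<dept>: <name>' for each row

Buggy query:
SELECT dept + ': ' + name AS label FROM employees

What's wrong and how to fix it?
Bug: SQLite uses || for string concatenation; + coerces text to numbers (yielding 0)

Fix: Use the || operator for string concatenation

Corrected query:
SELECT dept || ': ' || name AS label FROM employees

Result:
label           
----------------
Support: Grace  
HR: Dave        
Marketing: Jack 
Marketing: Jack 
HR: Frank       
Marketing: Jack 
HR: Grace       
Marketing: Grace
Support: Dave   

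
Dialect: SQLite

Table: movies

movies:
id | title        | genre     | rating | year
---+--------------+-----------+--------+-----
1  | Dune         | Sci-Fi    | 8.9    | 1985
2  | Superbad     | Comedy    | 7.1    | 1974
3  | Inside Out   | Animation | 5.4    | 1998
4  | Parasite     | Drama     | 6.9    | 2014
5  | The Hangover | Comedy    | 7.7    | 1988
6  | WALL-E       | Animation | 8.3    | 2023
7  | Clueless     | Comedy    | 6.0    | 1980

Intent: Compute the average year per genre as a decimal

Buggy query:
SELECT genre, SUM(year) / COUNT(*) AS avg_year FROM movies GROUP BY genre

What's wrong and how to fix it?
Bug: SUM(year) and COUNT(*) are both integers; the division truncates the fractional part

Fix: Multiply by 1.0 (or CAST to REAL) to force floating-point division

Corrected query:
SELECT genre, SUM(year) * 1.0 / COUNT(*) AS avg_year FROM movies GROUP BY genre

Result:
genre     | avg_year   
----------+------------
Animation | 2010.5     
Comedy    | 1980.666667
Drama     | 2014       
Sci-Fi    | 1985       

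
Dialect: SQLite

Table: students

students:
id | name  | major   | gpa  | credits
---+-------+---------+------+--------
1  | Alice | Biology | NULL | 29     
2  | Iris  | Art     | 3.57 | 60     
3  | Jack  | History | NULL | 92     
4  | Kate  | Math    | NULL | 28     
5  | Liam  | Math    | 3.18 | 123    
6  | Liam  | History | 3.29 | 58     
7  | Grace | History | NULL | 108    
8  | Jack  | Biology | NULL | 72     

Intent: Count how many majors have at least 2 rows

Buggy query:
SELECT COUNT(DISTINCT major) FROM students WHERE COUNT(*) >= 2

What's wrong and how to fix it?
Bug: COUNT(*) cannot appear in WHERE; the per-group count doesn't exist yet

Fix: Use a subquery that GROUPs and filters with HAVING, then count its rows

Corrected query:
SELECT COUNT(*) FROM (SELECT major FROM students GROUP BY major HAVING COUNT(*) >= 2)

Result:
COUNT(*)
--------
3       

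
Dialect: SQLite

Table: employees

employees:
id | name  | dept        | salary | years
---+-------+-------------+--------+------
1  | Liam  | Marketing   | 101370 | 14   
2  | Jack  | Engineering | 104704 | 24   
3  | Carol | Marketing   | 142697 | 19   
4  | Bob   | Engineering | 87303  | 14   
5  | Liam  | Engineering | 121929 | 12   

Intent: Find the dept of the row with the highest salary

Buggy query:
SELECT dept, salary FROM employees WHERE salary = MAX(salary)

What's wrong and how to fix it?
Bug: WHERE is evaluated per row; an aggregate over the whole table isn't defined there

Fix: Use a subquery: WHERE salary = (SELECT MAX(salary) FROM employees)

Corrected query:
SELECT dept, salary FROM employees WHERE salary = (SELECT MAX(salary) FROM employees)

Result:
dept      | salary
----------+-------
Marketing | 142697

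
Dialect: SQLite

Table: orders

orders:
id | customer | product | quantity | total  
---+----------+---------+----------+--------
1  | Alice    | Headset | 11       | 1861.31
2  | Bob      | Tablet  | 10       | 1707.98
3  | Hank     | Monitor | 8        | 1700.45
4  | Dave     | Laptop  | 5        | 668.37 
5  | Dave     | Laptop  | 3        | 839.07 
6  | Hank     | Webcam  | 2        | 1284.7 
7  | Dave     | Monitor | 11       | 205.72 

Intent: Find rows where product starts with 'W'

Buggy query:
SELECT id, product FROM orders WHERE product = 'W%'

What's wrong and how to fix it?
Bug: Wildcards only work with LIKE; '=' treats '%' as a literal character

Fix: Use LIKE for wildcard pattern matching

Corrected query:
SELECT id, product FROM orders WHERE product LIKE 'W%'

Result:
id | product
---+--------
6  | Webcam 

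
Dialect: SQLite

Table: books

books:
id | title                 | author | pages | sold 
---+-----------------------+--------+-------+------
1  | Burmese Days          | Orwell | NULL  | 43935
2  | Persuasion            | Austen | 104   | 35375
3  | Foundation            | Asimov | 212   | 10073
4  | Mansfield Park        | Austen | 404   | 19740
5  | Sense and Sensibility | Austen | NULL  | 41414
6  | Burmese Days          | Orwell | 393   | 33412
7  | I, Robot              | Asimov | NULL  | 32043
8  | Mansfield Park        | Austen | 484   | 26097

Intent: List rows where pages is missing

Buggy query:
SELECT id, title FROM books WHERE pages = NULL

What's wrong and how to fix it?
Bug: Comparing to NULL with '=' never matches; NULL = NULL is unknown, not true

Fix: Use IS NULL to test for NULL

Corrected query:
SELECT id, title FROM books WHERE pages IS NULL

Result:
id | title                
---+----------------------
1  | Burmese Days         
5  | Sense and Sensibility
7  | I, Robot             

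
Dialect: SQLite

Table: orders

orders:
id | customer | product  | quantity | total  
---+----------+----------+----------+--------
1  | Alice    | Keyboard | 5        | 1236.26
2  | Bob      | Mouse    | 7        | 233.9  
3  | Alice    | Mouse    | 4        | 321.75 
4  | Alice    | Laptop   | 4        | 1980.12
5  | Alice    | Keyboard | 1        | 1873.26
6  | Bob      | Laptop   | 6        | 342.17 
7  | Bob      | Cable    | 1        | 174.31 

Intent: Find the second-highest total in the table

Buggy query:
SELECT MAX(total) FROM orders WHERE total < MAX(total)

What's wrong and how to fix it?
Bug: MAX(total) on the right of the comparison is an aggregate-in-WHERE error

Fix: Put the inner MAX in a scalar subquery

Corrected query:
SELECT MAX(total) FROM orders WHERE total < (SELECT MAX(total) FROM orders)

Result:
MAX(total)
----------
1873.26   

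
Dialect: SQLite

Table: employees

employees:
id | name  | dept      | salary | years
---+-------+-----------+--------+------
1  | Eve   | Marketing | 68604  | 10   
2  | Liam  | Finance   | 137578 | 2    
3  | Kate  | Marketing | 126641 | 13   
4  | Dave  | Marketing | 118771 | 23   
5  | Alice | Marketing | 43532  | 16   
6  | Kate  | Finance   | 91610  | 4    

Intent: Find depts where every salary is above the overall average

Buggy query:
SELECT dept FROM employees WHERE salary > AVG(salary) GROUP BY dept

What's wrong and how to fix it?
Bug: WHERE evaluates per row before aggregation, so AVG() is unavailable

Fix: Use a subquery for AVG and a HAVING MIN(...) filter so the condition holds for every row in the group

Corrected query:
SELECT dept FROM employees GROUP BY dept HAVING MIN(salary) > (SELECT AVG(salary) FROM employees)

Result:
(no rows)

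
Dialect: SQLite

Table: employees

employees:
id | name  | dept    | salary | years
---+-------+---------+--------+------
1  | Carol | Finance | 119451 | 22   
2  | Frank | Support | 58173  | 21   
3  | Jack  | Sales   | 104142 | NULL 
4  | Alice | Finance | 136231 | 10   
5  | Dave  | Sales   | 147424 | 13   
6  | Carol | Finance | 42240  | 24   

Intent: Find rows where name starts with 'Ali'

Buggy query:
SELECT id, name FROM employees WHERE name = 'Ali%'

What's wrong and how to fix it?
Bug: '=' compares the literal string including the % character; pattern matching needs LIKE

Fix: Use LIKE for wildcard pattern matching

Corrected query:
SELECT id, name FROM employees WHERE name LIKE 'Ali%'

Result:
id | name 
---+------
4  | Alice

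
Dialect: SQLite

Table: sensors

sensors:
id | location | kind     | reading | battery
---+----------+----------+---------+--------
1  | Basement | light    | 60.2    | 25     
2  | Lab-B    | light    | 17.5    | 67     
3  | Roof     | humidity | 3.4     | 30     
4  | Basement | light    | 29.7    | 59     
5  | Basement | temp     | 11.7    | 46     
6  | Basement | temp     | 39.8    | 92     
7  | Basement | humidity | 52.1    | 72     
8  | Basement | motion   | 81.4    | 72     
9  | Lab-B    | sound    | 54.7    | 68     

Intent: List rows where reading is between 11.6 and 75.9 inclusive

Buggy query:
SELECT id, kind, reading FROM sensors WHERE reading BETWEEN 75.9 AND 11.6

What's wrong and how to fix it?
Bug: The bounds are reversed; BETWEEN a AND b requires a <= b to match anything

Fix: Write BETWEEN 11.6 AND 75.9

Corrected query:
SELECT id, kind, reading FROM sensors WHERE reading BETWEEN 11.6 AND 75.9

Result:
id | kind     | reading
---+----------+--------
1  | light    | 60.2   
2  | light    | 17.5   
4  | light    | 29.7   
5  | temp     | 11.7   
6  | temp     | 39.8   
7  | humidity | 52.1   
9  | sound    | 54.7   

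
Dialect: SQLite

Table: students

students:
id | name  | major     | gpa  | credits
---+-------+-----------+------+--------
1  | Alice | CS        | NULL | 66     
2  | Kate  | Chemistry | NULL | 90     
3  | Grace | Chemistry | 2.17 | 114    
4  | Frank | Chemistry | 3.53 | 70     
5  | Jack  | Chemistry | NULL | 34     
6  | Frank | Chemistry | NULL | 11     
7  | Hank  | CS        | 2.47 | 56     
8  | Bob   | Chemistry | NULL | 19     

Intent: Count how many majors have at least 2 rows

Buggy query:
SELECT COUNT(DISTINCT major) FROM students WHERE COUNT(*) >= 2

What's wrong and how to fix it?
Bug: WHERE filters individual rows, not groups, so a group-level COUNT is invalid there

Fix: Group first with HAVING COUNT(*) >= 2, then COUNT the resulting groups

Corrected query:
SELECT COUNT(*) FROM (SELECT major FROM students GROUP BY major HAVING COUNT(*) >= 2)

Result:
COUNT(*)
--------
2       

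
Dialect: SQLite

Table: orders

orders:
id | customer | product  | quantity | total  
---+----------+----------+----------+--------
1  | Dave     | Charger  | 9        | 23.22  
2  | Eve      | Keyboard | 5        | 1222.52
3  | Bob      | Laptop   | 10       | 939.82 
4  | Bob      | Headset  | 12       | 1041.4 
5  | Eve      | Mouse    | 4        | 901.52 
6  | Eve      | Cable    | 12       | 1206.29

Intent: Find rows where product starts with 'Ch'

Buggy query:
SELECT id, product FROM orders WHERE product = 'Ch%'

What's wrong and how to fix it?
Bug: Wildcards only work with LIKE; '=' treats '%' as a literal character

Fix: Use LIKE for wildcard pattern matching

Corrected query:
SELECT id, product FROM orders WHERE product LIKE 'Ch%'

Result:
id | product
---+--------
1  | Charger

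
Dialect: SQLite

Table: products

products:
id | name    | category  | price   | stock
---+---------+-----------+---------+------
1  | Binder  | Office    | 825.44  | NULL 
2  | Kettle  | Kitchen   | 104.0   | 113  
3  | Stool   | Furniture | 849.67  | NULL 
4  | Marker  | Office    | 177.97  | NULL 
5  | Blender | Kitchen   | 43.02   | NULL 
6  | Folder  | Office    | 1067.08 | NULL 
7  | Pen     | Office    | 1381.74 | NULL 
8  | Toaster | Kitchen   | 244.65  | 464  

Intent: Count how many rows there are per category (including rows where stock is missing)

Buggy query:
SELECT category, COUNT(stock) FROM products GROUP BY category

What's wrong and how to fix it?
Bug: COUNT(stock) skips NULLs, so groups with missing stock are undercounted

Fix: Use COUNT(*) to count all rows regardless of NULL

Corrected query:
SELECT category, COUNT(*) FROM products GROUP BY category

Result:
category  | COUNT(*)
----------+---------
Furniture | 1       
Kitchen   | 3       
Office    | 4       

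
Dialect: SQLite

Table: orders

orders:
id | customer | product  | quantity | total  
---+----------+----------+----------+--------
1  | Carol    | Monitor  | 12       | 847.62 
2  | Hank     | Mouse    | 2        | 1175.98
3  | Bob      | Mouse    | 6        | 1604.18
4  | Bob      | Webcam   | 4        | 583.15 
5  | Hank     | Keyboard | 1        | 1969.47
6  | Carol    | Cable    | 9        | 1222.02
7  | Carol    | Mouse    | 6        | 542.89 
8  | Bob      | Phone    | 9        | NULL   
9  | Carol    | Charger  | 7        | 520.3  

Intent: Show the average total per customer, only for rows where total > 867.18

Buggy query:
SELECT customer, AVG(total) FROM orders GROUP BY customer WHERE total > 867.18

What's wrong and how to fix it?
Bug: WHERE cannot follow GROUP BY

Fix: Place WHERE between FROM and GROUP BY

Corrected query:
SELECT customer, AVG(total) FROM orders WHERE total > 867.18 GROUP BY customer

Result:
customer | AVG(total)
---------+-----------
Bob      | 1604.18   
Carol    | 1222.02   
Hank     | 1572.725  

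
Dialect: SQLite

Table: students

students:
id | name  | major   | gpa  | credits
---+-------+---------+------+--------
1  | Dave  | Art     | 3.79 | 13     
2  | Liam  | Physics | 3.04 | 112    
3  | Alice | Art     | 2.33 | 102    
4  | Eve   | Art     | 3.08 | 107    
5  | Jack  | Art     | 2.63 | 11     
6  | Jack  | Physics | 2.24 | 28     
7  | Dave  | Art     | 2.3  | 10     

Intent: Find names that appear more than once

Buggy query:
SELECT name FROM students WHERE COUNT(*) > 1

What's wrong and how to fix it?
Bug: COUNT(*) is an aggregate and cannot be used in WHERE

Fix: Group first, then use HAVING for the count condition

Corrected query:
SELECT name FROM students GROUP BY name HAVING COUNT(*) > 1

Result:
name
----
Dave
Jack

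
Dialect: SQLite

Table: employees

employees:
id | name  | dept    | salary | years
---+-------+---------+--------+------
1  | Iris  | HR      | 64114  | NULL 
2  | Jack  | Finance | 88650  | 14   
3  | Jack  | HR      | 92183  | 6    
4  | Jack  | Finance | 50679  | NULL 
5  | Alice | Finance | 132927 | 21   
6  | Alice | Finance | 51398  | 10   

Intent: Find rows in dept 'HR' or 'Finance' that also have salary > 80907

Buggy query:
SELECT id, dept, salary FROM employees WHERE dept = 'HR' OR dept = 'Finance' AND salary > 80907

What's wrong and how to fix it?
Bug: AND binds tighter than OR, so this parses as dept = 'HR' OR (dept = 'Finance' AND salary > 80907)

Fix: Group the OR with parentheses (or use IN), then AND the threshold

Corrected query:
SELECT id, dept, salary FROM employees WHERE (dept = 'HR' OR dept = 'Finance') AND salary > 80907

Result:
id | dept    | salary
---+---------+-------
2  | Finance | 88650 
3  | HR      | 92183 
5  | Finance | 132927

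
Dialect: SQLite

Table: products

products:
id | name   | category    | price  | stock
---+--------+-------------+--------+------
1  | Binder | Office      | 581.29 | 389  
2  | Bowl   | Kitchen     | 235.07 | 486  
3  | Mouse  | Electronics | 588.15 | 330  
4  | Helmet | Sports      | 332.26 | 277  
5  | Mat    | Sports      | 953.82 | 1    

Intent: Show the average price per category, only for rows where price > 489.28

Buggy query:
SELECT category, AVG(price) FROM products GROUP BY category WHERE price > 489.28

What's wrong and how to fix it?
Bug: WHERE cannot follow GROUP BY

Fix: Place WHERE between FROM and GROUP BY

Corrected query:
SELECT category, AVG(price) FROM products WHERE price > 489.28 GROUP BY category

Result:
category    | AVG(price)
------------+-----------
Electronics | 588.15    
Office      | 581.29    
Sports      | 953.82    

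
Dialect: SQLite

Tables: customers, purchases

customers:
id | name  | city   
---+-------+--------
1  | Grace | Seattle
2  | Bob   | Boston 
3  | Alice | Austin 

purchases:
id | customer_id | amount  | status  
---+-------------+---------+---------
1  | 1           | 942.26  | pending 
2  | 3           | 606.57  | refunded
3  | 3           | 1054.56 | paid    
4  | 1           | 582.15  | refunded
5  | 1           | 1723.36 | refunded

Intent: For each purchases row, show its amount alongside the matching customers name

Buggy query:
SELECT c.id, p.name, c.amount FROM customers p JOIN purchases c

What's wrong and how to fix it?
Bug: JOIN with no ON clause produces a cartesian product; every purchases row pairs with every customers row

Fix: Add ON c.customer_id = p.id to the JOIN

Corrected query:
SELECT c.id, p.name, c.amount FROM customers p JOIN purchases c ON c.customer_id = p.id

Result:
id | name  | amount 
---+-------+--------
1  | Grace | 942.26 
2  | Alice | 606.57 
3  | Alice | 1054.56
4  | Grace | 582.15 
5  | Grace | 1723.36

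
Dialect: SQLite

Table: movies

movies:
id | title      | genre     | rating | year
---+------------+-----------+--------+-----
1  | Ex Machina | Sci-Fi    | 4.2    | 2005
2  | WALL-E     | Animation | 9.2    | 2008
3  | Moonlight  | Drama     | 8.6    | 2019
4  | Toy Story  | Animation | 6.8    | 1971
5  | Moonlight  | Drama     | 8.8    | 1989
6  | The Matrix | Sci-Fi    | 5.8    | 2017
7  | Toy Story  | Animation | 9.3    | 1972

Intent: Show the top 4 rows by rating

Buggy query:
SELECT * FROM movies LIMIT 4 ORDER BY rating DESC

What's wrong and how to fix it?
Bug: ORDER BY cannot follow LIMIT; LIMIT is the final clause

Fix: Sort with ORDER BY, then apply LIMIT

Corrected query:
SELECT * FROM movies ORDER BY rating DESC LIMIT 4

Result:
id | title     | genre     | rating | year
---+-----------+-----------+--------+-----
7  | Toy Story | Animation | 9.3    | 1972
2  | WALL-E    | Animation | 9.2    | 2008
5  | Moonlight | Drama     | 8.8    | 1989
3  | Moonlight | Drama     | 8.6    | 2019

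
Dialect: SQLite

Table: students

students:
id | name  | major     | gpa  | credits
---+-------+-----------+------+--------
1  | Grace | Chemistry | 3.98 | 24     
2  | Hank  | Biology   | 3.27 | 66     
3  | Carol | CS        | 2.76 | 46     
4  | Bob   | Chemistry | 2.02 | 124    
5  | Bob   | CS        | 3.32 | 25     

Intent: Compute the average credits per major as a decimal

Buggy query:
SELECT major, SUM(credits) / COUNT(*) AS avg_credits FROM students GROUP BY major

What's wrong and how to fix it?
Bug: Both operands are integers, so '/' performs integer division and truncates

Fix: Cast one side to REAL so the division keeps the fractional part

Corrected query:
SELECT major, SUM(credits) * 1.0 / COUNT(*) AS avg_credits FROM students GROUP BY major

Result:
major     | avg_credits
----------+------------
Biology   | 66         
CS        | 35.5       
Chemistry | 74         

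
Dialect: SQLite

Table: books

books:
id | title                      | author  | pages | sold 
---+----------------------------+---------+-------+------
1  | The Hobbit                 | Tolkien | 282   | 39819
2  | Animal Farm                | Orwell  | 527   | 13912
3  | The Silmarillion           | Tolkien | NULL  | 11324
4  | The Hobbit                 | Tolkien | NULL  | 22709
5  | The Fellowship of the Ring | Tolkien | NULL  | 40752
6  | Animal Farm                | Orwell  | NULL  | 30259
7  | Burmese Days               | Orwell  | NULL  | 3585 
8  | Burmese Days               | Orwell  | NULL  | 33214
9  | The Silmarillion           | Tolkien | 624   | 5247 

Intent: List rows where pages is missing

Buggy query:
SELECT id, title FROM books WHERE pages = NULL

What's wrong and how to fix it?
Bug: Comparing to NULL with '=' never matches; NULL = NULL is unknown, not true

Fix: Use IS NULL to test for NULL

Corrected query:
SELECT id, title FROM books WHERE pages IS NULL

Result:
id | title                     
---+---------------------------
3  | The Silmarillion          
4  | The Hobbit                
5  | The Fellowship of the Ring
6  | Animal Farm               
7  | Burmese Days              
8  | Burmese Days              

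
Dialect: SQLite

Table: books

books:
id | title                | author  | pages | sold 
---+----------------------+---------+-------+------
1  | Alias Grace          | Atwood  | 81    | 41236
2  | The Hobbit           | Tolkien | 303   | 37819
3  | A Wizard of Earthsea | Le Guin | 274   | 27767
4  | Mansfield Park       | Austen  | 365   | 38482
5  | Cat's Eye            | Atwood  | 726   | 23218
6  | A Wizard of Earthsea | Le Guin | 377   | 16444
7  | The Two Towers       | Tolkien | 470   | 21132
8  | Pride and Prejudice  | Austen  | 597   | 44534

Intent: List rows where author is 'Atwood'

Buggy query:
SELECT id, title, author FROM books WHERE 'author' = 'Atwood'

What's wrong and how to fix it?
Bug: 'author' in single quotes is a string literal, not the column; the comparison is literal-vs-literal and never true

Fix: Reference the column as author without single quotes

Corrected query:
SELECT id, title, author FROM books WHERE author = 'Atwood'

Result:
id | title       | author
---+-------------+-------
1  | Alias Grace | Atwood
5  | Cat's Eye   | Atwood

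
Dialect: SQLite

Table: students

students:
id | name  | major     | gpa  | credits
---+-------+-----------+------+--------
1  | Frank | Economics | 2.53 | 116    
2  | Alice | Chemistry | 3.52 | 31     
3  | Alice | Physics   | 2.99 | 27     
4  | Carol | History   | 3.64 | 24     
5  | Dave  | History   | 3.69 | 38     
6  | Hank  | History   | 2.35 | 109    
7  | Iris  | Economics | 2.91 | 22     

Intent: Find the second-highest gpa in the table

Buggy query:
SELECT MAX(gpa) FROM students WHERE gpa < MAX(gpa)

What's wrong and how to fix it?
Bug: MAX(gpa) on the right of the comparison is an aggregate-in-WHERE error

Fix: Compute the overall MAX in a subquery, then take MAX of rows below it

Corrected query:
SELECT MAX(gpa) FROM students WHERE gpa < (SELECT MAX(gpa) FROM students)

Result:
MAX(gpa)
--------
3.64    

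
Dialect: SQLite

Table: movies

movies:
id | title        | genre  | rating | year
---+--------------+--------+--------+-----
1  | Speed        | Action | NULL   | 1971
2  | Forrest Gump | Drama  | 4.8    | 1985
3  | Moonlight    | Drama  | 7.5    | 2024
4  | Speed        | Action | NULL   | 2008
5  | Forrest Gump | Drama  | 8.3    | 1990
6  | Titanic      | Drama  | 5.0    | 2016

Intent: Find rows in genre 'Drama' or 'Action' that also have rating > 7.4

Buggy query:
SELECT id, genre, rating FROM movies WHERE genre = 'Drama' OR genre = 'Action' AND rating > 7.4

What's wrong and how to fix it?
Bug: Without parentheses, AND is evaluated before OR, so the rating filter only applies to the 'Action' branch

Fix: Group the OR with parentheses (or use IN), then AND the threshold

Corrected query:
SELECT id, genre, rating FROM movies WHERE (genre = 'Drama' OR genre = 'Action') AND rating > 7.4

Result:
id | genre | rating
---+-------+-------
3  | Drama | 7.5   
5  | Drama | 8.3   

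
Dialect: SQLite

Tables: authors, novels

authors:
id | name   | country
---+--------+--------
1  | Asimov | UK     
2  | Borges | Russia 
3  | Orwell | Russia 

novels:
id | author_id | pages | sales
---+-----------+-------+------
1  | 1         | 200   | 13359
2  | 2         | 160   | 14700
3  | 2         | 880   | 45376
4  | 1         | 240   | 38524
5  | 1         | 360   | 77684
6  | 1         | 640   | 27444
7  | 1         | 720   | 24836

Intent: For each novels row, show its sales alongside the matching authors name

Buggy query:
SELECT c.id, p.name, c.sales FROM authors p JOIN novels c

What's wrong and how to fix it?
Bug: Missing join condition: each novels row is matched to all authors rows instead of just its own

Fix: Add ON c.author_id = p.id to the JOIN

Corrected query:
SELECT c.id, p.name, c.sales FROM authors p JOIN novels c ON c.author_id = p.id

Result:
id | name   | sales
---+--------+------
1  | Asimov | 13359
2  | Borges | 14700
3  | Borges | 45376
4  | Asimov | 38524
5  | Asimov | 77684
6  | Asimov | 27444
7  | Asimov | 24836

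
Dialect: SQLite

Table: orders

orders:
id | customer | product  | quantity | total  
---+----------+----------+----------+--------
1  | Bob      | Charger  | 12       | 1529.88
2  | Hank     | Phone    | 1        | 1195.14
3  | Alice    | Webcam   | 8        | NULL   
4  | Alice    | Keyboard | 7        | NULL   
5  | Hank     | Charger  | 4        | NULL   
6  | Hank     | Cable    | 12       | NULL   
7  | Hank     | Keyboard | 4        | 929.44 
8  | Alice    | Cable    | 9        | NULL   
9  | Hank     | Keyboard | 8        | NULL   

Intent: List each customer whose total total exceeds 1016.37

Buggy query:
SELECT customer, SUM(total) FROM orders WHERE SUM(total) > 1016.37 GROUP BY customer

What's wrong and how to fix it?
Bug: Aggregate functions cannot appear in a WHERE clause

Fix: Move the aggregate condition to a HAVING clause

Corrected query:
SELECT customer, SUM(total) FROM orders GROUP BY customer HAVING SUM(total) > 1016.37

Result:
customer | SUM(total)
---------+-----------
Bob      | 1529.88   
Hank     | 2124.58   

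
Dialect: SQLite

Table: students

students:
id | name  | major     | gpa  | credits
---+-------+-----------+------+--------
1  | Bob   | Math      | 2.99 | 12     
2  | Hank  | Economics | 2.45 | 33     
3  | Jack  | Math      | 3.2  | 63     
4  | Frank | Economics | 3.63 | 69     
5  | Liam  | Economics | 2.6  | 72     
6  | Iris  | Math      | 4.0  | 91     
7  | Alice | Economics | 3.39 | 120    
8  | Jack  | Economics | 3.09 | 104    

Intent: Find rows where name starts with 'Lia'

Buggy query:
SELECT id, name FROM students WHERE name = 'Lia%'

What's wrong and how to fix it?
Bug: '=' compares the literal string including the % character; pattern matching needs LIKE

Fix: Replace '=' with LIKE so 'Lia%' is treated as a pattern

Corrected query:
SELECT id, name FROM students WHERE name LIKE 'Lia%'

Result:
id | name
---+-----
5  | Liam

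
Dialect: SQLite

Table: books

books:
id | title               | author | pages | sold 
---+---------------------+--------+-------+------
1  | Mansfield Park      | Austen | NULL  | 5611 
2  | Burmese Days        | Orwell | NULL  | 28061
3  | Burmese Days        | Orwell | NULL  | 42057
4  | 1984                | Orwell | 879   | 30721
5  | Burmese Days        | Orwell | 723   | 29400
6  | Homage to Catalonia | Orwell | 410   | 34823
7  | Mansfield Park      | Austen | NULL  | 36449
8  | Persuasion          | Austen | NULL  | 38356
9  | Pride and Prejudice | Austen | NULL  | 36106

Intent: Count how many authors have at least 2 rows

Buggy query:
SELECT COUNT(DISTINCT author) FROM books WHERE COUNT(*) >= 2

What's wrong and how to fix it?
Bug: WHERE filters individual rows, not groups, so a group-level COUNT is invalid there

Fix: Group first with HAVING COUNT(*) >= 2, then COUNT the resulting groups

Corrected query:
SELECT COUNT(*) FROM (SELECT author FROM books GROUP BY author HAVING COUNT(*) >= 2)

Result:
COUNT(*)
--------
2       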